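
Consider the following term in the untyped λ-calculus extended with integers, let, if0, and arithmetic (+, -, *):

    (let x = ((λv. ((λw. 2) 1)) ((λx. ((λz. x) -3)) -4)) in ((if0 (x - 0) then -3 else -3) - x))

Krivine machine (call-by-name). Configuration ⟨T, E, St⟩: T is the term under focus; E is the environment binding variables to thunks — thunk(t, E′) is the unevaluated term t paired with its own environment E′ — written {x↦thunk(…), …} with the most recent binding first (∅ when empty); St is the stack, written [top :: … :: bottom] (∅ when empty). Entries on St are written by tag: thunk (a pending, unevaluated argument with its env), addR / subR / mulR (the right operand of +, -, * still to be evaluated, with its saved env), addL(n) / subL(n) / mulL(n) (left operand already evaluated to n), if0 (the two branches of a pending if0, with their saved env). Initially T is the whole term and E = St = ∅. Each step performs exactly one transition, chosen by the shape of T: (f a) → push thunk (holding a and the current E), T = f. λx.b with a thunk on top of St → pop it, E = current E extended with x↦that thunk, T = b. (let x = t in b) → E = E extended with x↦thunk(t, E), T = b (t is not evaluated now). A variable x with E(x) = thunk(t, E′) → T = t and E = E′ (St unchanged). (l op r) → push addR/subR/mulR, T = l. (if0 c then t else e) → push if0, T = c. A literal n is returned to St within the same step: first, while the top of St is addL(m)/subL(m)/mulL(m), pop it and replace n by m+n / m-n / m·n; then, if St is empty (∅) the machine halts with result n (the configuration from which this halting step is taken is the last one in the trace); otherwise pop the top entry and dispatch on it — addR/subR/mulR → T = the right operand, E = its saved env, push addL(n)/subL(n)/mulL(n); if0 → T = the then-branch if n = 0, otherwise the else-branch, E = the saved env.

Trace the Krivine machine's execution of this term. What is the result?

Answer: -5

Execution trace:
step 0: <T=(let x = ((λv. ((λw. 2) 1)) ((λx. ((λz. x) -3)) -4)) in ((if0 (x - 0) then -3 else -3) - x)), E=∅, St=∅>
step 1: <T=((if0 (x - 0) then -3 else -3) - x), E={x↦thunk(((λv. ((λw. 2) 1)) ((λx. ((λz. x) -3)) -4)), ∅)}, St=∅>
step 2: <T=(if0 (x - 0) then -3 else -3), E={x↦thunk(((λv. ((λw. 2) 1)) ((λx. ((λz. x) -3)) -4)), ∅)}, St=[subR]>
step 3: <T=(x - 0), E={x↦thunk(((λv. ((λw. 2) 1)) ((λx. ((λz. x) -3)) -4)), ∅)}, St=[if0 :: subR]>
step 4: <T=x, E={x↦thunk(((λv. ((λw. 2) 1)) ((λx. ((λz. x) -3)) -4)), ∅)}, St=[subR :: if0 :: subR]>
step 5: <T=((λv. ((λw. 2) 1)) ((λx. ((λz. x) -3)) -4)), E=∅, St=[subR :: if0 :: subR]>
step 6: <T=(λv. ((λw. 2) 1)), E=∅, St=[thunk :: subR :: if0 :: subR]>
step 7: <T=((λw. 2) 1), E={v↦thunk(((λx. ((λz. x) -3)) -4), ∅)}, St=[subR :: if0 :: subR]>
step 8: <T=(λw. 2), E={v↦thunk(((λx. ((λz. x) -3)) -4), ∅)}, St=[thunk :: subR :: if0 :: subR]>
step 9: <T=2, E={w↦thunk(1, {v↦thunk(((λx. ((λz. x) -3)) -4), ∅)}), v↦thunk(((λx. ((λz. x) -3)) -4), ∅)}, St=[subR :: if0 :: subR]>
step 10: <T=0, E={x↦thunk(((λv. ((λw. 2) 1)) ((λx. ((λz. x) -3)) -4)), ∅)}, St=[subL(2) :: if0 :: subR]>
step 11: <T=-3, E={x↦thunk(((λv. ((λw. 2) 1)) ((λx. ((λz. x) -3)) -4)), ∅)}, St=[subR]>
step 12: <T=x, E={x↦thunk(((λv. ((λw. 2) 1)) ((λx. ((λz. x) -3)) -4)), ∅)}, St=[subL(-3)]>
step 13: <T=((λv. ((λw. 2) 1)) ((λx. ((λz. x) -3)) -4)), E=∅, St=[subL(-3)]>
step 14: <T=(λv. ((λw. 2) 1)), E=∅, St=[thunk :: subL(-3)]>
step 15: <T=((λw. 2) 1), E={v↦thunk(((λx. ((λz. x) -3)) -4), ∅)}, St=[subL(-3)]>
step 16: <T=(λw. 2), E={v↦thunk(((λx. ((λz. x) -3)) -4), ∅)}, St=[thunk :: subL(-3)]>
step 17: <T=2, E={w↦thunk(1, {v↦thunk(((λx. ((λz. x) -3)) -4), ∅)}), v↦thunk(((λx. ((λz. x) -3)) -4), ∅)}, St=[subL(-3)]>
→ final value -5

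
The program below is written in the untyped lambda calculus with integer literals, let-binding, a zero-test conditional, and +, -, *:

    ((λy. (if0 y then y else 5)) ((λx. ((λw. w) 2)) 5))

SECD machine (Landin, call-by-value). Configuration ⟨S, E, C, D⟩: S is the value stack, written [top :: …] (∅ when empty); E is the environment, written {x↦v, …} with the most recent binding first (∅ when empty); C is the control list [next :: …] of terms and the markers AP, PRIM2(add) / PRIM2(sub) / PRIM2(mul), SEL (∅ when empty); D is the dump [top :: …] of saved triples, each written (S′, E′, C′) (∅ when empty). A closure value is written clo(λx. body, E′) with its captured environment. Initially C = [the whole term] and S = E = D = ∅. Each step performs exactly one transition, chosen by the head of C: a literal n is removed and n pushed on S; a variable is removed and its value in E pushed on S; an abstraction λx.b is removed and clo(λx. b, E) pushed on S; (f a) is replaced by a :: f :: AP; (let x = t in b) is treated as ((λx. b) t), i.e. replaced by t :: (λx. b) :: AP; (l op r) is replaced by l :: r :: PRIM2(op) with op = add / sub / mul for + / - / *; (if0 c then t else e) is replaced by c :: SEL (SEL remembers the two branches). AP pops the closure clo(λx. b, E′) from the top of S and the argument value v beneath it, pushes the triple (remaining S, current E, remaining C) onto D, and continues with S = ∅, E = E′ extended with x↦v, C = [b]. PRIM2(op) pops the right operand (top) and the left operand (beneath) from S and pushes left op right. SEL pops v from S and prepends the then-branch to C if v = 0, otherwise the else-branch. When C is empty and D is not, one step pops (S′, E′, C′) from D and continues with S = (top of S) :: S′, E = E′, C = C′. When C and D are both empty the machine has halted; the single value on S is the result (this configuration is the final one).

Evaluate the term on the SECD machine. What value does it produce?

t=0: [S=∅ | E=∅ | C=[((λy. (if0 y then y else 5)) ((λx. ((λw. w) 2)) 5))] | D=∅]
t=1: [S=∅ | E=∅ | C=[((λx. ((λw. w) 2)) 5) :: (λy. (if0 y then y else 5)) :: AP] | D=∅]
t=2: [S=∅ | E=∅ | C=[5 :: (λx. ((λw. w) 2)) :: AP :: (λy. (if0 y then y else 5)) :: AP] | D=∅]
t=3: [S=[5] | E=∅ | C=[(λx. ((λw. w) 2)) :: AP :: (λy. (if0 y then y else 5)) :: AP] | D=∅]
t=4: [S=[clo(λx. ((λw. w) 2), ∅) :: 5] | E=∅ | C=[AP :: (λy. (if0 y then y else 5)) :: AP] | D=∅]
t=5: [S=∅ | E={x↦5} | C=[((λw. w) 2)] | D=[(∅, ∅, [(λy. (if0 y then y else 5)) :: AP])]]
t=6: [S=∅ | E={x↦5} | C=[2 :: (λw. w) :: AP] | D=[(∅, ∅, [(λy. (if0 y then y else 5)) :: AP])]]
t=7: [S=[2] | E={x↦5} | C=[(λw. w) :: AP] | D=[(∅, ∅, [(λy. (if0 y then y else 5)) :: AP])]]
t=8: [S=[clo(λw. w, {x↦5}) :: 2] | E={x↦5} | C=[AP] | D=[(∅, ∅, [(λy. (if0 y then y else 5)) :: AP])]]
t=9: [S=∅ | E={w↦2, x↦5} | C=[w] | D=[(∅, {x↦5}, ∅) :: (∅, ∅, [(λy. (if0 y then y else 5)) :: AP])]]
t=10: [S=[2] | E={w↦2, x↦5} | C=∅ | D=[(∅, {x↦5}, ∅) :: (∅, ∅, [(λy. (if0 y then y else 5)) :: AP])]]
t=11: [S=[2] | E={x↦5} | C=∅ | D=[(∅, ∅, [(λy. (if0 y then y else 5)) :: AP])]]
t=12: [S=[2] | E=∅ | C=[(λy. (if0 y then y else 5)) :: AP] | D=∅]
t=13: [S=[clo(λy. (if0 y then y else 5), ∅) :: 2] | E=∅ | C=[AP] | D=∅]
t=14: [S=∅ | E={y↦2} | C=[(if0 y then y else 5)] | D=[(∅, ∅, ∅)]]
t=15: [S=∅ | E={y↦2} | C=[y :: SEL] | D=[(∅, ∅, ∅)]]
t=16: [S=[2] | E={y↦2} | C=[SEL] | D=[(∅, ∅, ∅)]]
t=17: [S=∅ | E={y↦2} | C=[5] | D=[(∅, ∅, ∅)]]
t=18: [S=[5] | E={y↦2} | C=∅ | D=[(∅, ∅, ∅)]]
t=19: [S=[5] | E=∅ | C=∅ | D=∅]
→ final value 5

Answer: 5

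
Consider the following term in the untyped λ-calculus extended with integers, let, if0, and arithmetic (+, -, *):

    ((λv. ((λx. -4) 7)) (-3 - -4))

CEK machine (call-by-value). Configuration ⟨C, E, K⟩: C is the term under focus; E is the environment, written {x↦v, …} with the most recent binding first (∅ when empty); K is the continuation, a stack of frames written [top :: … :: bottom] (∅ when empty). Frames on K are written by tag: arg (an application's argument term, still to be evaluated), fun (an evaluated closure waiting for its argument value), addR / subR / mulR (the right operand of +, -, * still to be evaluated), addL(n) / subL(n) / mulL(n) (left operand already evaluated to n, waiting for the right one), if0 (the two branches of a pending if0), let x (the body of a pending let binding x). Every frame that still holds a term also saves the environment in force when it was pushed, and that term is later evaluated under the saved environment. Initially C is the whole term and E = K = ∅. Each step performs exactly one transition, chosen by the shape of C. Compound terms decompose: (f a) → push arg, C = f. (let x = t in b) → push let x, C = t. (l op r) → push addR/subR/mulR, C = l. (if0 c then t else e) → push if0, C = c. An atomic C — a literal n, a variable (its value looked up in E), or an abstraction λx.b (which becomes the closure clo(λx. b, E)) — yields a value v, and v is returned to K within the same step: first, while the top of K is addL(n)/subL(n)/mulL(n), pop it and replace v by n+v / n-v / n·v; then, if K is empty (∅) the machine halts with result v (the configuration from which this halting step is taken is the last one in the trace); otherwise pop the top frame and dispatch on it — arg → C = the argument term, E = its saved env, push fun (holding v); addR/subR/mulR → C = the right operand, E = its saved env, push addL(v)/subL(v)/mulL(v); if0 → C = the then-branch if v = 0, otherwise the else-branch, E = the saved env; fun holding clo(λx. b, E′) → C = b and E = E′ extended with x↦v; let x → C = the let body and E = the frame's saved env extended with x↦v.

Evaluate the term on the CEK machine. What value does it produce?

Answer: -4

Derivation:
step 0: <C=((λv. ((λx. -4) 7)) (-3 - -4)), E=∅, K=∅>
step 1: <C=(λv. ((λx. -4) 7)), E=∅, K=[arg]>
step 2: <C=(-3 - -4), E=∅, K=[fun]>
step 3: <C=-3, E=∅, K=[subR :: fun]>
step 4: <C=-4, E=∅, K=[subL(-3) :: fun]>
step 5: <C=((λx. -4) 7), E={v↦1}, K=∅>
step 6: <C=(λx. -4), E={v↦1}, K=[arg]>
step 7: <C=7, E={v↦1}, K=[fun]>
step 8: <C=-4, E={x↦7, v↦1}, K=∅>
→ final value -4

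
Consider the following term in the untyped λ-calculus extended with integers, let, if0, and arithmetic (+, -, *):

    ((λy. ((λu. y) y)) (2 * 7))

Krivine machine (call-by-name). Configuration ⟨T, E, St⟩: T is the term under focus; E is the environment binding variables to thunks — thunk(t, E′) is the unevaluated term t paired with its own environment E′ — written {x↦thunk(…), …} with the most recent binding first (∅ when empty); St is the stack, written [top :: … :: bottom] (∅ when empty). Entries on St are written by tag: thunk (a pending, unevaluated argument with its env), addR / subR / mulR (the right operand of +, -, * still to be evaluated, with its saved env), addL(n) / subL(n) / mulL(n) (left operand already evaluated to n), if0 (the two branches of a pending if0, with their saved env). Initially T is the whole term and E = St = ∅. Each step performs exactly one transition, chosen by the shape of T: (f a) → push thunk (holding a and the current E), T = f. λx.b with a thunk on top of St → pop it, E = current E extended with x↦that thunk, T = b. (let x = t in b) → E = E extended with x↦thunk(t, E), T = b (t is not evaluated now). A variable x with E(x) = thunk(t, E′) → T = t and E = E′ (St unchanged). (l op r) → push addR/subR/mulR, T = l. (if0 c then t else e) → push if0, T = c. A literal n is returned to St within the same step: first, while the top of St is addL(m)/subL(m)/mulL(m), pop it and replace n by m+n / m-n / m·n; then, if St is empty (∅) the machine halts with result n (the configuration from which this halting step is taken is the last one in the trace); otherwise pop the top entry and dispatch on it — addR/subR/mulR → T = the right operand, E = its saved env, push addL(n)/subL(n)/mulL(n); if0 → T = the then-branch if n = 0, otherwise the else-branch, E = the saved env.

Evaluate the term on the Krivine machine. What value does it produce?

[0] [T=((λy. ((λu. y) y)) (2 * 7)) | E=∅ | St=∅]
[1] [T=(λy. ((λu. y) y)) | E=∅ | St=[thunk]]
[2] [T=((λu. y) y) | E={y↦thunk((2 * 7), ∅)} | St=∅]
[3] [T=(λu. y) | E={y↦thunk((2 * 7), ∅)} | St=[thunk]]
[4] [T=y | E={u↦thunk(y, {y↦thunk((2 * 7), ∅)}), y↦thunk((2 * 7), ∅)} | St=∅]
[5] [T=(2 * 7) | E=∅ | St=∅]
[6] [T=2 | E=∅ | St=[mulR]]
[7] [T=7 | E=∅ | St=[mulL(2)]]
→ final value 14

Answer: 14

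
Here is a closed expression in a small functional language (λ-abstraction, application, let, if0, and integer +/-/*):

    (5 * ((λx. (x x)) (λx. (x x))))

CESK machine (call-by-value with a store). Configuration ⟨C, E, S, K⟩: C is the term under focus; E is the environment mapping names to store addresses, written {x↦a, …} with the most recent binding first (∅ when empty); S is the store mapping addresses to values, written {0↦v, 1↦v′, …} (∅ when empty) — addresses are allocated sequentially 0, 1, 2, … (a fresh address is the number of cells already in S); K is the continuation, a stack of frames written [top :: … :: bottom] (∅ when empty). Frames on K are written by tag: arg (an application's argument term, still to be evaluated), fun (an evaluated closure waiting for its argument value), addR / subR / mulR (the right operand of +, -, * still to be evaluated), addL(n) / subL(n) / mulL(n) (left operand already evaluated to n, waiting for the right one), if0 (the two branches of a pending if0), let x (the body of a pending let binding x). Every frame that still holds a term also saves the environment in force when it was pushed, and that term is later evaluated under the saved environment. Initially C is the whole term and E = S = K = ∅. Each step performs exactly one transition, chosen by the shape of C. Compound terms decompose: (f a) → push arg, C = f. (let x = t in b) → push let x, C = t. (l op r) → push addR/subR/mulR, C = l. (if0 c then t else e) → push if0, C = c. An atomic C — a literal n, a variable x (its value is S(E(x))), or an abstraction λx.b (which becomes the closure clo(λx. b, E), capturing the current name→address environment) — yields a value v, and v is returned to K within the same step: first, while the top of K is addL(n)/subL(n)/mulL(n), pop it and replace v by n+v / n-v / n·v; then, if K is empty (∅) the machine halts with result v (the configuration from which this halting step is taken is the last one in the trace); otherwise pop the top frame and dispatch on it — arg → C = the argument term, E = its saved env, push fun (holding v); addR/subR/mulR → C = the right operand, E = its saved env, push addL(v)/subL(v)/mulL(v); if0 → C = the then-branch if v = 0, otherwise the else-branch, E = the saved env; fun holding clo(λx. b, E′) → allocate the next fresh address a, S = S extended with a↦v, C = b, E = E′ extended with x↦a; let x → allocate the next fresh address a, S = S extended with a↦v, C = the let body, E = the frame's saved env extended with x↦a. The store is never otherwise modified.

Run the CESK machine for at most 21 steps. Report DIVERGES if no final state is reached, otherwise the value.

Answer: DIVERGES (no final state within 21 steps)

Machine steps:
0. <C=(5 * ((λx. (x x)) (λx. (x x)))), E=∅, S=∅, K=∅>
1. <C=5, E=∅, S=∅, K=[mulR]>
2. <C=((λx. (x x)) (λx. (x x))), E=∅, S=∅, K=[mulL(5)]>
3. <C=(λx. (x x)), E=∅, S=∅, K=[arg :: mulL(5)]>
4. <C=(λx. (x x)), E=∅, S=∅, K=[fun :: mulL(5)]>
5. <C=(x x), E={x↦0}, S={0↦clo(λx. (x x), ∅)}, K=[mulL(5)]>
6. <C=x, E={x↦0}, S={0↦clo(λx. (x x), ∅)}, K=[arg :: mulL(5)]>
7. <C=x, E={x↦0}, S={0↦clo(λx. (x x), ∅)}, K=[fun :: mulL(5)]>
8. <C=(x x), E={x↦1}, S={0↦clo(λx. (x x), ∅), 1↦clo(λx. (x x), ∅)}, K=[mulL(5)]>
9. <C=x, E={x↦1}, S={0↦clo(λx. (x x), ∅), 1↦clo(λx. (x x), ∅)}, K=[arg :: mulL(5)]>
10. <C=x, E={x↦1}, S={0↦clo(λx. (x x), ∅), 1↦clo(λx. (x x), ∅)}, K=[fun :: mulL(5)]>
11. <C=(x x), E={x↦2}, S={0↦clo(λx. (x x), ∅), 1↦clo(λx. (x x), ∅), 2↦clo(λx. (x x), ∅)}, K=[mulL(5)]>
12. <C=x, E={x↦2}, S={0↦clo(λx. (x x), ∅), 1↦clo(λx. (x x), ∅), 2↦clo(λx. (x x), ∅)}, K=[arg :: mulL(5)]>
13. <C=x, E={x↦2}, S={0↦clo(λx. (x x), ∅), 1↦clo(λx. (x x), ∅), 2↦clo(λx. (x x), ∅)}, K=[fun :: mulL(5)]>
14. <C=(x x), E={x↦3}, S={0↦clo(λx. (x x), ∅), 1↦clo(λx. (x x), ∅), 2↦clo(λx. (x x), ∅), 3↦clo(λx. (x x), ∅)}, K=[mulL(5)]>
15. <C=x, E={x↦3}, S={0↦clo(λx. (x x), ∅), 1↦clo(λx. (x x), ∅), 2↦clo(λx. (x x), ∅), 3↦clo(λx. (x x), ∅)}, K=[arg :: mulL(5)]>
16. <C=x, E={x↦3}, S={0↦clo(λx. (x x), ∅), 1↦clo(λx. (x x), ∅), 2↦clo(λx. (x x), ∅), 3↦clo(λx. (x x), ∅)}, K=[fun :: mulL(5)]>
17. <C=(x x), E={x↦4}, S={0↦clo(λx. (x x), ∅), 1↦clo(λx. (x x), ∅), 2↦clo(λx. (x x), ∅), 3↦clo(λx. (x x), ∅), 4↦clo(λx. (x x), ∅)}, K=[mulL(5)]>
18. <C=x, E={x↦4}, S={0↦clo(λx. (x x), ∅), 1↦clo(λx. (x x), ∅), 2↦clo(λx. (x x), ∅), 3↦clo(λx. (x x), ∅), 4↦clo(λx. (x x), ∅)}, K=[arg :: mulL(5)]>
19. <C=x, E={x↦4}, S={0↦clo(λx. (x x), ∅), 1↦clo(λx. (x x), ∅), 2↦clo(λx. (x x), ∅), 3↦clo(λx. (x x), ∅), 4↦clo(λx. (x x), ∅)}, K=[fun :: mulL(5)]>
20. <C=(x x), E={x↦5}, S={0↦clo(λx. (x x), ∅), 1↦clo(λx. (x x), ∅), 2↦clo(λx. (x x), ∅), 3↦clo(λx. (x x), ∅), 4↦clo(λx. (x x), ∅), 5↦clo(λx. (x x), ∅)}, K=[mulL(5)]>
21. <C=x, E={x↦5}, S={0↦clo(λx. (x x), ∅), 1↦clo(λx. (x x), ∅), 2↦clo(λx. (x x), ∅), 3↦clo(λx. (x x), ∅), 4↦clo(λx. (x x), ∅), 5↦clo(λx. (x x), ∅)}, K=[arg :: mulL(5)]>
→ 21 transitions taken and the configuration is still not final: no result within 21 steps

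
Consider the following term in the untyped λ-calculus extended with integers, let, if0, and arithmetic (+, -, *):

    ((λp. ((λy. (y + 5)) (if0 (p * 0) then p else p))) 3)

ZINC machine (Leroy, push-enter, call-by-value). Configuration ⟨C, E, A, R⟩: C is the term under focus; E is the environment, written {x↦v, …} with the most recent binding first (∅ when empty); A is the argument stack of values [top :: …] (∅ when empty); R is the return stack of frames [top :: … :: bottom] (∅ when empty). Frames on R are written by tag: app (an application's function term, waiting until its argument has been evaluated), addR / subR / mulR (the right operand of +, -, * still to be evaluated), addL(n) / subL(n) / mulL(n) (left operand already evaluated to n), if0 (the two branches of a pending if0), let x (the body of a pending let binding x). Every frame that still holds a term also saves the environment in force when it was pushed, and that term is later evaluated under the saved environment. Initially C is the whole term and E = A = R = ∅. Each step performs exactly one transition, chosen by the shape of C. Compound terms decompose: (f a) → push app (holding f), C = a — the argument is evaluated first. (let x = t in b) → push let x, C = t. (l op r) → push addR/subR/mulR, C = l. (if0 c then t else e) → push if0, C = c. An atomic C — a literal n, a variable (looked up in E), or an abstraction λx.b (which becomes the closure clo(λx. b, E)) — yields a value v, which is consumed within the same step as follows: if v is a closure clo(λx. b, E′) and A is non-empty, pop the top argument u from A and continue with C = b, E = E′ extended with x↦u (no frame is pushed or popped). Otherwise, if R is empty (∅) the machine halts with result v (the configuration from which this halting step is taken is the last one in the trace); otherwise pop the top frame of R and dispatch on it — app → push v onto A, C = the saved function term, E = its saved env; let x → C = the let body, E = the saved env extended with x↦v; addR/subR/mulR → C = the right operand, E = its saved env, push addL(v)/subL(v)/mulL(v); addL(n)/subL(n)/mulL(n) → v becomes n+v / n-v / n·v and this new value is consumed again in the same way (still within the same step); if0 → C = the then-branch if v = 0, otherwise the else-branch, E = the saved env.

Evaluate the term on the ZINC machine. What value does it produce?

Answer: 8

Derivation:
[0] [C=((λp. ((λy. (y + 5)) (if0 (p * 0) then p else p))) 3) | E=∅ | A=∅ | R=∅]
[1] [C=3 | E=∅ | A=∅ | R=[app]]
[2] [C=(λp. ((λy. (y + 5)) (if0 (p * 0) then p else p))) | E=∅ | A=[3] | R=∅]
[3] [C=((λy. (y + 5)) (if0 (p * 0) then p else p)) | E={p↦3} | A=∅ | R=∅]
[4] [C=(if0 (p * 0) then p else p) | E={p↦3} | A=∅ | R=[app]]
[5] [C=(p * 0) | E={p↦3} | A=∅ | R=[if0 :: app]]
[6] [C=p | E={p↦3} | A=∅ | R=[mulR :: if0 :: app]]
[7] [C=0 | E={p↦3} | A=∅ | R=[mulL(3) :: if0 :: app]]
[8] [C=p | E={p↦3} | A=∅ | R=[app]]
[9] [C=(λy. (y + 5)) | E={p↦3} | A=[3] | R=∅]
[10] [C=(y + 5) | E={y↦3, p↦3} | A=∅ | R=∅]
[11] [C=y | E={y↦3, p↦3} | A=∅ | R=[addR]]
[12] [C=5 | E={y↦3, p↦3} | A=∅ | R=[addL(3)]]
→ final value 8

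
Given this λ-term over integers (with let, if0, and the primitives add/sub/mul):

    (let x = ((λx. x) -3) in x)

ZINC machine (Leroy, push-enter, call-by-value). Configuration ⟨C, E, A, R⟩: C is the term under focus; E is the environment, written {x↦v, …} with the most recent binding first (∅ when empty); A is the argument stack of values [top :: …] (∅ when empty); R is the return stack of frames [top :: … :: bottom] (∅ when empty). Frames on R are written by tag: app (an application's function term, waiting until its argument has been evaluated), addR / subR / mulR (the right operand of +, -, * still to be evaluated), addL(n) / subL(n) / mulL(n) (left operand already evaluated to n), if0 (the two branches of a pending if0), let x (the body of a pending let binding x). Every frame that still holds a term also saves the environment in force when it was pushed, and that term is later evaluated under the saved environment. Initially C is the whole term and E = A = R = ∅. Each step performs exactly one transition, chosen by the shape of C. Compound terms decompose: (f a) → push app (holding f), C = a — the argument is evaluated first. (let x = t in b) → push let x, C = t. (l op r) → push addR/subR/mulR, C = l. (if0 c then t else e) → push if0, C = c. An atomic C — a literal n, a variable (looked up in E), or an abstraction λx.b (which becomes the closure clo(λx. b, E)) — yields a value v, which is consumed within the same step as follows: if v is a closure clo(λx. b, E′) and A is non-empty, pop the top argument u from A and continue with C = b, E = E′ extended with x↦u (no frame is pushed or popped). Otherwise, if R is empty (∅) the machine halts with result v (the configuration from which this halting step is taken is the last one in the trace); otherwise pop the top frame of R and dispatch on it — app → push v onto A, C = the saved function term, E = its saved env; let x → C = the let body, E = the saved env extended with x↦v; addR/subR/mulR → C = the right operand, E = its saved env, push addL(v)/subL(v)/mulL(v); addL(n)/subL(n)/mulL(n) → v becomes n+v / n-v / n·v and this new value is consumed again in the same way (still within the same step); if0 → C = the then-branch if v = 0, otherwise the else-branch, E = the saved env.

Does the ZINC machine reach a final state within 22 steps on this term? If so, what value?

[0] ⟨C=(let x = ((λx. x) -3) in x); E=∅; A=∅; R=∅⟩
[1] ⟨C=((λx. x) -3); E=∅; A=∅; R=[let x]⟩
[2] ⟨C=-3; E=∅; A=∅; R=[app :: let x]⟩
[3] ⟨C=(λx. x); E=∅; A=[-3]; R=[let x]⟩
[4] ⟨C=x; E={x↦-3}; A=∅; R=[let x]⟩
[5] ⟨C=x; E={x↦-3}; A=∅; R=∅⟩
→ final value -3

Answer: -3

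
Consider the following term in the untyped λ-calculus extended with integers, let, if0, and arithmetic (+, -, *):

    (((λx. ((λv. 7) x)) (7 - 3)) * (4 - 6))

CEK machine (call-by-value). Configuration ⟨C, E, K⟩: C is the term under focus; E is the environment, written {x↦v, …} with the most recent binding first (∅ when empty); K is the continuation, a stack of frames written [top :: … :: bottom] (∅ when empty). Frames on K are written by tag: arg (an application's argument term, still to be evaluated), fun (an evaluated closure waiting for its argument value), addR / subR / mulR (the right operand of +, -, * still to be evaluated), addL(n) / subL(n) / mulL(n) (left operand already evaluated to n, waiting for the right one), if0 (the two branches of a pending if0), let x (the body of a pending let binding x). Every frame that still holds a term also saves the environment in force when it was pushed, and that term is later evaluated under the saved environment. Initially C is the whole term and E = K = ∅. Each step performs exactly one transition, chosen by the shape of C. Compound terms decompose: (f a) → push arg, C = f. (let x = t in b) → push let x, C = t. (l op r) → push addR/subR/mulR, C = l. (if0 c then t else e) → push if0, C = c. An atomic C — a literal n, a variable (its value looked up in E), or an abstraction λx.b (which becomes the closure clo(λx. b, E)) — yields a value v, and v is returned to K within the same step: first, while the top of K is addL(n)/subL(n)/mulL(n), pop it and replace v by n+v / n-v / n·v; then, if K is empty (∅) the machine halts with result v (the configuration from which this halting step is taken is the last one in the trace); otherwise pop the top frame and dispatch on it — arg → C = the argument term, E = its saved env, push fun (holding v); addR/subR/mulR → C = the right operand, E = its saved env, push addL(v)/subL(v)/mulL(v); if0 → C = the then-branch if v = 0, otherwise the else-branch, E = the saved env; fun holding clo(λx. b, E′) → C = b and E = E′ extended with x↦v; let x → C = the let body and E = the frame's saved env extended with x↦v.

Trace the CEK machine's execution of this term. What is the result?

[0] <C=(((λx. ((λv. 7) x)) (7 - 3)) * (4 - 6)), E=∅, K=∅>
[1] <C=((λx. ((λv. 7) x)) (7 - 3)), E=∅, K=[mulR]>
[2] <C=(λx. ((λv. 7) x)), E=∅, K=[arg :: mulR]>
[3] <C=(7 - 3), E=∅, K=[fun :: mulR]>
[4] <C=7, E=∅, K=[subR :: fun :: mulR]>
[5] <C=3, E=∅, K=[subL(7) :: fun :: mulR]>
[6] <C=((λv. 7) x), E={x↦4}, K=[mulR]>
[7] <C=(λv. 7), E={x↦4}, K=[arg :: mulR]>
[8] <C=x, E={x↦4}, K=[fun :: mulR]>
[9] <C=7, E={v↦4, x↦4}, K=[mulR]>
[10] <C=(4 - 6), E=∅, K=[mulL(7)]>
[11] <C=4, E=∅, K=[subR :: mulL(7)]>
[12] <C=6, E=∅, K=[subL(4) :: mulL(7)]>
→ final value -14

Answer: -14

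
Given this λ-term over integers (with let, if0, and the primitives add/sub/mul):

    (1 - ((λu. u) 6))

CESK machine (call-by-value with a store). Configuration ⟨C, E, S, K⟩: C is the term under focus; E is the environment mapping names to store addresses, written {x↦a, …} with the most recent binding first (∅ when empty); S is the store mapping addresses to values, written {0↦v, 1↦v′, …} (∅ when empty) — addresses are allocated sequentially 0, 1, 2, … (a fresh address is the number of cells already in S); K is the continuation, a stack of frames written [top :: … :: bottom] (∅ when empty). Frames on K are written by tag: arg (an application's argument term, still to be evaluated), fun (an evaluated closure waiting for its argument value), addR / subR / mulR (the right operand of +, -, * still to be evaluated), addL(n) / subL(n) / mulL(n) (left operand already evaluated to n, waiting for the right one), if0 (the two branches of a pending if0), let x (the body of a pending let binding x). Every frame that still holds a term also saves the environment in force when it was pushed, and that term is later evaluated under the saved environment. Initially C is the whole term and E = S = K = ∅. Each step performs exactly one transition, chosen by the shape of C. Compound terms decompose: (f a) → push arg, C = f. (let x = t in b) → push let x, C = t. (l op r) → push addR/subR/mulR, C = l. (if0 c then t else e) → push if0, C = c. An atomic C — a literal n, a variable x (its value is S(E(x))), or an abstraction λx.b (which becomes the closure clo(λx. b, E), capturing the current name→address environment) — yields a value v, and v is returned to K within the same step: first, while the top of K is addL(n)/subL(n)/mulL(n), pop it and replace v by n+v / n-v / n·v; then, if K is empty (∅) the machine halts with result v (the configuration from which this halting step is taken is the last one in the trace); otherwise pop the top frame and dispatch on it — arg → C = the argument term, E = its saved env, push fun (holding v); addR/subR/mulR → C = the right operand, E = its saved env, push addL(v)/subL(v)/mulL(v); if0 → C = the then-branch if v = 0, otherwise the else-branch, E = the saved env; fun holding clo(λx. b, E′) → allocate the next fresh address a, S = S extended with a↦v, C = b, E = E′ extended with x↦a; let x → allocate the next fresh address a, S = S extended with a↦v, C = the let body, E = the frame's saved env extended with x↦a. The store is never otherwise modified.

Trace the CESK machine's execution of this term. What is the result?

Answer: -5

Execution trace:
[0] <C=(1 - ((λu. u) 6)), E=∅, S=∅, K=∅>
[1] <C=1, E=∅, S=∅, K=[subR]>
[2] <C=((λu. u) 6), E=∅, S=∅, K=[subL(1)]>
[3] <C=(λu. u), E=∅, S=∅, K=[arg :: subL(1)]>
[4] <C=6, E=∅, S=∅, K=[fun :: subL(1)]>
[5] <C=u, E={u↦0}, S={0↦6}, K=[subL(1)]>
→ final value -5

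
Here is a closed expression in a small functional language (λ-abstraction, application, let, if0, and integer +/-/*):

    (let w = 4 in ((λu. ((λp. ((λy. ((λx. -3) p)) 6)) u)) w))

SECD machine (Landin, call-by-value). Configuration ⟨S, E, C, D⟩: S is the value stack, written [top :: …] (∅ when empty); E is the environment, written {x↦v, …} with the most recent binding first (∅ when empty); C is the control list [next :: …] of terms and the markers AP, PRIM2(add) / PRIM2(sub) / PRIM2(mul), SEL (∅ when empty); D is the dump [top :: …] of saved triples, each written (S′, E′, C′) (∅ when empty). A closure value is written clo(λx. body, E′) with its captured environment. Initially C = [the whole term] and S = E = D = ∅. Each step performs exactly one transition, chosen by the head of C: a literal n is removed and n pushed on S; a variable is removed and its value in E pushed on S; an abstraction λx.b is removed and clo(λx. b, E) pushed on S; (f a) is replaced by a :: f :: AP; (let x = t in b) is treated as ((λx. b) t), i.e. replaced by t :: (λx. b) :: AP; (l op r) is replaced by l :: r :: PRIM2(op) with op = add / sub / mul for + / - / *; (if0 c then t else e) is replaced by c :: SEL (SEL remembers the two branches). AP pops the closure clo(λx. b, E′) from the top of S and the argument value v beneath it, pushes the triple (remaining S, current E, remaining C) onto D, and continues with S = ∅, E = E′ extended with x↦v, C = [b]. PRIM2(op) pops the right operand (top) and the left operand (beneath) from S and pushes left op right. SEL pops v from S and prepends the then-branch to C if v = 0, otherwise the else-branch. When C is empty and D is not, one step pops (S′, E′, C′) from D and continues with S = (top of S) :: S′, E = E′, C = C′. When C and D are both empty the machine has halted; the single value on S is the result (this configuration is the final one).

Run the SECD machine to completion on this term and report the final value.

step 0: [S=∅ | E=∅ | C=[(let w = 4 in ((λu. ((λp. ((λy. ((λx. -3) p)) 6)) u)) w))] | D=∅]
step 1: [S=∅ | E=∅ | C=[4 :: (λw. ((λu. ((λp. ((λy. ((λx. -3) p)) 6)) u)) w)) :: AP] | D=∅]
step 2: [S=[4] | E=∅ | C=[(λw. ((λu. ((λp. ((λy. ((λx. -3) p)) 6)) u)) w)) :: AP] | D=∅]
step 3: [S=[clo(λw. ((λu. ((λp. ((λy. ((λx. -3) p)) 6)) u)) w), ∅) :: 4] | E=∅ | C=[AP] | D=∅]
step 4: [S=∅ | E={w↦4} | C=[((λu. ((λp. ((λy. ((λx. -3) p)) 6)) u)) w)] | D=[(∅, ∅, ∅)]]
step 5: [S=∅ | E={w↦4} | C=[w :: (λu. ((λp. ((λy. ((λx. -3) p)) 6)) u)) :: AP] | D=[(∅, ∅, ∅)]]
step 6: [S=[4] | E={w↦4} | C=[(λu. ((λp. ((λy. ((λx. -3) p)) 6)) u)) :: AP] | D=[(∅, ∅, ∅)]]
step 7: [S=[clo(λu. ((λp. ((λy. ((λx. -3) p)) 6)) u), {w↦4}) :: 4] | E={w↦4} | C=[AP] | D=[(∅, ∅, ∅)]]
step 8: [S=∅ | E={u↦4, w↦4} | C=[((λp. ((λy. ((λx. -3) p)) 6)) u)] | D=[(∅, {w↦4}, ∅) :: (∅, ∅, ∅)]]
step 9: [S=∅ | E={u↦4, w↦4} | C=[u :: (λp. ((λy. ((λx. -3) p)) 6)) :: AP] | D=[(∅, {w↦4}, ∅) :: (∅, ∅, ∅)]]
step 10: [S=[4] | E={u↦4, w↦4} | C=[(λp. ((λy. ((λx. -3) p)) 6)) :: AP] | D=[(∅, {w↦4}, ∅) :: (∅, ∅, ∅)]]
step 11: [S=[clo(λp. ((λy. ((λx. -3) p)) 6), {u↦4, w↦4}) :: 4] | E={u↦4, w↦4} | C=[AP] | D=[(∅, {w↦4}, ∅) :: (∅, ∅, ∅)]]
step 12: [S=∅ | E={p↦4, u↦4, w↦4} | C=[((λy. ((λx. -3) p)) 6)] | D=[(∅, {u↦4, w↦4}, ∅) :: (∅, {w↦4}, ∅) :: (∅, ∅, ∅)]]
step 13: [S=∅ | E={p↦4, u↦4, w↦4} | C=[6 :: (λy. ((λx. -3) p)) :: AP] | D=[(∅, {u↦4, w↦4}, ∅) :: (∅, {w↦4}, ∅) :: (∅, ∅, ∅)]]
step 14: [S=[6] | E={p↦4, u↦4, w↦4} | C=[(λy. ((λx. -3) p)) :: AP] | D=[(∅, {u↦4, w↦4}, ∅) :: (∅, {w↦4}, ∅) :: (∅, ∅, ∅)]]
step 15: [S=[clo(λy. ((λx. -3) p), {p↦4, u↦4, w↦4}) :: 6] | E={p↦4, u↦4, w↦4} | C=[AP] | D=[(∅, {u↦4, w↦4}, ∅) :: (∅, {w↦4}, ∅) :: (∅, ∅, ∅)]]
step 16: [S=∅ | E={y↦6, p↦4, u↦4, w↦4} | C=[((λx. -3) p)] | D=[(∅, {p↦4, u↦4, w↦4}, ∅) :: (∅, {u↦4, w↦4}, ∅) :: (∅, {w↦4}, ∅) :: (∅, ∅, ∅)]]
step 17: [S=∅ | E={y↦6, p↦4, u↦4, w↦4} | C=[p :: (λx. -3) :: AP] | D=[(∅, {p↦4, u↦4, w↦4}, ∅) :: (∅, {u↦4, w↦4}, ∅) :: (∅, {w↦4}, ∅) :: (∅, ∅, ∅)]]
step 18: [S=[4] | E={y↦6, p↦4, u↦4, w↦4} | C=[(λx. -3) :: AP] | D=[(∅, {p↦4, u↦4, w↦4}, ∅) :: (∅, {u↦4, w↦4}, ∅) :: (∅, {w↦4}, ∅) :: (∅, ∅, ∅)]]
step 19: [S=[clo(λx. -3, {y↦6, p↦4, u↦4, w↦4}) :: 4] | E={y↦6, p↦4, u↦4, w↦4} | C=[AP] | D=[(∅, {p↦4, u↦4, w↦4}, ∅) :: (∅, {u↦4, w↦4}, ∅) :: (∅, {w↦4}, ∅) :: (∅, ∅, ∅)]]
step 20: [S=∅ | E={x↦4, y↦6, p↦4, u↦4, w↦4} | C=[-3] | D=[(∅, {y↦6, p↦4, u↦4, w↦4}, ∅) :: (∅, {p↦4, u↦4, w↦4}, ∅) :: (∅, {u↦4, w↦4}, ∅) :: (∅, {w↦4}, ∅) :: (∅, ∅, ∅)]]
step 21: [S=[-3] | E={x↦4, y↦6, p↦4, u↦4, w↦4} | C=∅ | D=[(∅, {y↦6, p↦4, u↦4, w↦4}, ∅) :: (∅, {p↦4, u↦4, w↦4}, ∅) :: (∅, {u↦4, w↦4}, ∅) :: (∅, {w↦4}, ∅) :: (∅, ∅, ∅)]]
step 22: [S=[-3] | E={y↦6, p↦4, u↦4, w↦4} | C=∅ | D=[(∅, {p↦4, u↦4, w↦4}, ∅) :: (∅, {u↦4, w↦4}, ∅) :: (∅, {w↦4}, ∅) :: (∅, ∅, ∅)]]
step 23: [S=[-3] | E={p↦4, u↦4, w↦4} | C=∅ | D=[(∅, {u↦4, w↦4}, ∅) :: (∅, {w↦4}, ∅) :: (∅, ∅, ∅)]]
step 24: [S=[-3] | E={u↦4, w↦4} | C=∅ | D=[(∅, {w↦4}, ∅) :: (∅, ∅, ∅)]]
step 25: [S=[-3] | E={w↦4} | C=∅ | D=[(∅, ∅, ∅)]]
step 26: [S=[-3] | E=∅ | C=∅ | D=∅]
→ final value -3

Answer: -3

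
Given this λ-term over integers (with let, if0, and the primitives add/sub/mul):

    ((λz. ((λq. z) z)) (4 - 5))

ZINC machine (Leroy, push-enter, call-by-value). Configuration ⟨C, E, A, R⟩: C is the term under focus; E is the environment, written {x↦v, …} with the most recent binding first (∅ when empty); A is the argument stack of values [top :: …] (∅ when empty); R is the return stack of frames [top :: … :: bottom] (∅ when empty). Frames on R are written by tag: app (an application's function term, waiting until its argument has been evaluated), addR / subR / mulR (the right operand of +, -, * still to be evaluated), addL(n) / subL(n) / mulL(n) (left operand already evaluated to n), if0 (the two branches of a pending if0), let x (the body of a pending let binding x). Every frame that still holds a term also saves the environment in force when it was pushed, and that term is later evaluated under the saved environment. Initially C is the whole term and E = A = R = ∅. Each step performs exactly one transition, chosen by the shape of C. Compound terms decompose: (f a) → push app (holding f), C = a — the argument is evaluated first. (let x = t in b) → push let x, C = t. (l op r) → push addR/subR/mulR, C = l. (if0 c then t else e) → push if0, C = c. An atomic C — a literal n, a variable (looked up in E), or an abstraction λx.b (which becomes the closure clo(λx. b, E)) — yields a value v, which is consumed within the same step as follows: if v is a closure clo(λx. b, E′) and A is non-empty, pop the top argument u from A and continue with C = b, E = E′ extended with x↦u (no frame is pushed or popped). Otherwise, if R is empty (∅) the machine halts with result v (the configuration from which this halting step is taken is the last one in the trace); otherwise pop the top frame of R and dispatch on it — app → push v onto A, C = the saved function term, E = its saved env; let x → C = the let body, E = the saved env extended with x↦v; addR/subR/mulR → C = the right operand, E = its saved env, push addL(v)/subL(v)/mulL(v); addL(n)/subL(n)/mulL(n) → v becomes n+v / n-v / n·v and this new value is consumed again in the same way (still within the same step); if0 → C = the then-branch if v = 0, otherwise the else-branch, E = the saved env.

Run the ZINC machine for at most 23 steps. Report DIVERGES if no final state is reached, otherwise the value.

Answer: -1

Execution trace:
0. ⟨C=((λz. ((λq. z) z)) (4 - 5)); E=∅; A=∅; R=∅⟩
1. ⟨C=(4 - 5); E=∅; A=∅; R=[app]⟩
2. ⟨C=4; E=∅; A=∅; R=[subR :: app]⟩
3. ⟨C=5; E=∅; A=∅; R=[subL(4) :: app]⟩
4. ⟨C=(λz. ((λq. z) z)); E=∅; A=[-1]; R=∅⟩
5. ⟨C=((λq. z) z); E={z↦-1}; A=∅; R=∅⟩
6. ⟨C=z; E={z↦-1}; A=∅; R=[app]⟩
7. ⟨C=(λq. z); E={z↦-1}; A=[-1]; R=∅⟩
8. ⟨C=z; E={q↦-1, z↦-1}; A=∅; R=∅⟩
→ final value -1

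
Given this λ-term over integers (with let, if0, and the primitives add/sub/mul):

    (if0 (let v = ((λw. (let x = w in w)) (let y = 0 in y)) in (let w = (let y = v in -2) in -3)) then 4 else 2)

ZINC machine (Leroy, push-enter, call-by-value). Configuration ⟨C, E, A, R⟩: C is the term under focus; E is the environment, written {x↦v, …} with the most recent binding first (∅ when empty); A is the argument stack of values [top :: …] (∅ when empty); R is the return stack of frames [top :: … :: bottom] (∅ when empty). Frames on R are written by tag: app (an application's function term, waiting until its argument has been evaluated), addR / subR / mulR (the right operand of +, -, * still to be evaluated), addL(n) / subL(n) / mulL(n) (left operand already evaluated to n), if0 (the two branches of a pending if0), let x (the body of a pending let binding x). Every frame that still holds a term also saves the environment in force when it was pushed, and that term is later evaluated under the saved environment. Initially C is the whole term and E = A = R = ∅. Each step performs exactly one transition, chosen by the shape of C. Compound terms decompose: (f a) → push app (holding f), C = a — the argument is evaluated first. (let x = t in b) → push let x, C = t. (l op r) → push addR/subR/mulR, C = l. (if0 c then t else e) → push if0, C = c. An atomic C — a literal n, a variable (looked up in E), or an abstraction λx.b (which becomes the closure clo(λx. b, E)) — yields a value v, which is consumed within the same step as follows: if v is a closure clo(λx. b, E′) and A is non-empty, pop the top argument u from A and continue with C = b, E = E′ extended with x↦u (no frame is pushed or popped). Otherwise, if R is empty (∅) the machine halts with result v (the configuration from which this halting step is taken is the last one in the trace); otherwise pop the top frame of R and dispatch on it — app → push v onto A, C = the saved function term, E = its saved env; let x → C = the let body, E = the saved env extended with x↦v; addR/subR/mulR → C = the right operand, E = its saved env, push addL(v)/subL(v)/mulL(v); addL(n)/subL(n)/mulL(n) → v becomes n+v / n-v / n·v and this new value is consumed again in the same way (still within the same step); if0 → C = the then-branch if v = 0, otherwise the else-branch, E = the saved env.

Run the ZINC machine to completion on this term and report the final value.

0. [C=(if0 (let v = ((λw. (let x = w in w)) (let y = 0 in y)) in (let w = (let y = v in -2) in -3)) then 4 else 2) | E=∅ | A=∅ | R=∅]
1. [C=(let v = ((λw. (let x = w in w)) (let y = 0 in y)) in (let w = (let y = v in -2) in -3)) | E=∅ | A=∅ | R=[if0]]
2. [C=((λw. (let x = w in w)) (let y = 0 in y)) | E=∅ | A=∅ | R=[let v :: if0]]
3. [C=(let y = 0 in y) | E=∅ | A=∅ | R=[app :: let v :: if0]]
4. [C=0 | E=∅ | A=∅ | R=[let y :: app :: let v :: if0]]
5. [C=y | E={y↦0} | A=∅ | R=[app :: let v :: if0]]
6. [C=(λw. (let x = w in w)) | E=∅ | A=[0] | R=[let v :: if0]]
7. [C=(let x = w in w) | E={w↦0} | A=∅ | R=[let v :: if0]]
8. [C=w | E={w↦0} | A=∅ | R=[let x :: let v :: if0]]
9. [C=w | E={x↦0, w↦0} | A=∅ | R=[let v :: if0]]
10. [C=(let w = (let y = v in -2) in -3) | E={v↦0} | A=∅ | R=[if0]]
11. [C=(let y = v in -2) | E={v↦0} | A=∅ | R=[let w :: if0]]
12. [C=v | E={v↦0} | A=∅ | R=[let y :: let w :: if0]]
13. [C=-2 | E={y↦0, v↦0} | A=∅ | R=[let w :: if0]]
14. [C=-3 | E={w↦-2, v↦0} | A=∅ | R=[if0]]
15. [C=2 | E=∅ | A=∅ | R=∅]
→ final value 2

Answer: 2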